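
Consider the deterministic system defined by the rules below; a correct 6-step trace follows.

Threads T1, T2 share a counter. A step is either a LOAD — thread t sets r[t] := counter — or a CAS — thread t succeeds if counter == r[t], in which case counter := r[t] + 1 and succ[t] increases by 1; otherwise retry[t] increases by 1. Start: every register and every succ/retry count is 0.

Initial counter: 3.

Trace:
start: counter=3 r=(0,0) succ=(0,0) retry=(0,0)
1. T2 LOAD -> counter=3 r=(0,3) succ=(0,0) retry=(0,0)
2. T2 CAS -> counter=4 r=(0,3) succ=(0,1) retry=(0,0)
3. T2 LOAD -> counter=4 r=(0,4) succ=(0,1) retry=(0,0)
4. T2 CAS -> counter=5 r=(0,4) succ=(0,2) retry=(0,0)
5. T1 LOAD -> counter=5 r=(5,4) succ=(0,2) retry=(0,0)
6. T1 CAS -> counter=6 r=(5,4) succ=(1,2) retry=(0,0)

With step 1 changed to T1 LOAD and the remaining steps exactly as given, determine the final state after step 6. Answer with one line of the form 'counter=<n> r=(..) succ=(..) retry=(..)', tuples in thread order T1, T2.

counter=5 r=(4,3) succ=(1,1) retry=(0,1)

(re-executing from step 1 with the substitution; state before step 1: counter=3 r=(0,0) succ=(0,0) retry=(0,0))
1. T1 LOAD -> counter=3 r=(3,0) succ=(0,0) retry=(0,0)
2. T2 CAS -> counter=3 r=(3,0) succ=(0,0) retry=(0,1)
3. T2 LOAD -> counter=3 r=(3,3) succ=(0,0) retry=(0,1)
4. T2 CAS -> counter=4 r=(3,3) succ=(0,1) retry=(0,1)
5. T1 LOAD -> counter=4 r=(4,3) succ=(0,1) retry=(0,1)
6. T1 CAS -> counter=5 r=(4,3) succ=(1,1) retry=(0,1)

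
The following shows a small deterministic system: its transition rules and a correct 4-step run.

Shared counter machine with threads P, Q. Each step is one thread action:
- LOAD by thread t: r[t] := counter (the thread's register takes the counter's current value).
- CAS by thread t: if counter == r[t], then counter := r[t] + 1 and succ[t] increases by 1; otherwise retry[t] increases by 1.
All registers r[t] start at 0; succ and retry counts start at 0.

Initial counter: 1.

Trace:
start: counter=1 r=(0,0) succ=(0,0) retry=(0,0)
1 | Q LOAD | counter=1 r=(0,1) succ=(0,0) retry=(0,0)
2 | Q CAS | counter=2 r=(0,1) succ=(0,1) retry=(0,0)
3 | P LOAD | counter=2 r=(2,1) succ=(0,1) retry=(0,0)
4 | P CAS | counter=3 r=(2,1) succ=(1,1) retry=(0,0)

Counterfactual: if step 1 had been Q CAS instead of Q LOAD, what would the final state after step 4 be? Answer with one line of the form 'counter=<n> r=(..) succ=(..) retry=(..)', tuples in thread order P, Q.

(re-executing from step 1 with the substitution; state before step 1: counter=1 r=(0,0) succ=(0,0) retry=(0,0))
1 | Q CAS | counter=1 r=(0,0) succ=(0,0) retry=(0,1)
2 | Q CAS | counter=1 r=(0,0) succ=(0,0) retry=(0,2)
3 | P LOAD | counter=1 r=(1,0) succ=(0,0) retry=(0,2)
4 | P CAS | counter=2 r=(1,0) succ=(1,0) retry=(0,2)

counter=2 r=(1,0) succ=(1,0) retry=(0,2)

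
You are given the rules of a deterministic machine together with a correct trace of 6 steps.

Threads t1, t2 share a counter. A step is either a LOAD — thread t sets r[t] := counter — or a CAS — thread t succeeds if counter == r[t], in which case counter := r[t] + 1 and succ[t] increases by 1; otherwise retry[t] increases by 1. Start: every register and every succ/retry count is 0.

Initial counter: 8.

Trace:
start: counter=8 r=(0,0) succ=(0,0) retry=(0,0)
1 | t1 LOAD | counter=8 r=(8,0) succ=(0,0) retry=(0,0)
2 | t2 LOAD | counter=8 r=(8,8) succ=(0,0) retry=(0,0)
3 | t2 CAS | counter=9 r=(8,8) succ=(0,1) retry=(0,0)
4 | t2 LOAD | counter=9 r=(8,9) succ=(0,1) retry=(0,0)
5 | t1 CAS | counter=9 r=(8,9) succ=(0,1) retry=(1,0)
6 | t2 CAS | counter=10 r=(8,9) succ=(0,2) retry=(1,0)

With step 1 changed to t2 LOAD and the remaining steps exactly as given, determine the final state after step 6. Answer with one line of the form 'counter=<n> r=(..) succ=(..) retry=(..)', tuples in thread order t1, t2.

counter=10 r=(0,9) succ=(0,2) retry=(1,0)

(re-executing from step 1 with the substitution; state before step 1: counter=8 r=(0,0) succ=(0,0) retry=(0,0))
1 | t2 LOAD | counter=8 r=(0,8) succ=(0,0) retry=(0,0)
2 | t2 LOAD | counter=8 r=(0,8) succ=(0,0) retry=(0,0)
3 | t2 CAS | counter=9 r=(0,8) succ=(0,1) retry=(0,0)
4 | t2 LOAD | counter=9 r=(0,9) succ=(0,1) retry=(0,0)
5 | t1 CAS | counter=9 r=(0,9) succ=(0,1) retry=(1,0)
6 | t2 CAS | counter=10 r=(0,9) succ=(0,2) retry=(1,0)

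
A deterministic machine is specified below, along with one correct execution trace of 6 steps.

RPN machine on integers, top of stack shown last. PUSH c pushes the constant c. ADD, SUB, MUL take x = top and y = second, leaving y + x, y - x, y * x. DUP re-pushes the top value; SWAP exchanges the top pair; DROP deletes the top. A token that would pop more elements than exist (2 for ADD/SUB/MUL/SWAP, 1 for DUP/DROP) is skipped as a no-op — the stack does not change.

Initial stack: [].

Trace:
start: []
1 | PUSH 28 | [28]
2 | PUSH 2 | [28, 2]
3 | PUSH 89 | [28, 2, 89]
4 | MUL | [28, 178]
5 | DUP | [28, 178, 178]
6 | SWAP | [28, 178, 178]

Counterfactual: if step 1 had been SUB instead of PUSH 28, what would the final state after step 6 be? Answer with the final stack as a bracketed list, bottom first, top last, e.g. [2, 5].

(re-executing from step 1 with the substitution; state before step 1: [])
1 | SUB | []
2 | PUSH 2 | [2]
3 | PUSH 89 | [2, 89]
4 | MUL | [178]
5 | DUP | [178, 178]
6 | SWAP | [178, 178]

[178, 178]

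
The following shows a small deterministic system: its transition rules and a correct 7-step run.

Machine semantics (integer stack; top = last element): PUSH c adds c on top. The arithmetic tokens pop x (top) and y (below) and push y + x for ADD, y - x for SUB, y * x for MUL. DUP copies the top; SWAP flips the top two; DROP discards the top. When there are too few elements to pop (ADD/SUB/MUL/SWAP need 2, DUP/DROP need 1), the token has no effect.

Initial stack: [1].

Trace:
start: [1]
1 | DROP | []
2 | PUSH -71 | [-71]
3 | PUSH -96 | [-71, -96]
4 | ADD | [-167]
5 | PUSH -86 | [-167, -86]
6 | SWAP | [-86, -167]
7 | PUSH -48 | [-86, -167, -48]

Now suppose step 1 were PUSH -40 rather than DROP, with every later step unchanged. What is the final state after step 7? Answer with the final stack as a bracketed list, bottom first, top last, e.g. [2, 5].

[1, -40, -86, -167, -48]

(re-executing from step 1 with the substitution; state before step 1: [1])
1 | PUSH -40 | [1, -40]
2 | PUSH -71 | [1, -40, -71]
3 | PUSH -96 | [1, -40, -71, -96]
4 | ADD | [1, -40, -167]
5 | PUSH -86 | [1, -40, -167, -86]
6 | SWAP | [1, -40, -86, -167]
7 | PUSH -48 | [1, -40, -86, -167, -48]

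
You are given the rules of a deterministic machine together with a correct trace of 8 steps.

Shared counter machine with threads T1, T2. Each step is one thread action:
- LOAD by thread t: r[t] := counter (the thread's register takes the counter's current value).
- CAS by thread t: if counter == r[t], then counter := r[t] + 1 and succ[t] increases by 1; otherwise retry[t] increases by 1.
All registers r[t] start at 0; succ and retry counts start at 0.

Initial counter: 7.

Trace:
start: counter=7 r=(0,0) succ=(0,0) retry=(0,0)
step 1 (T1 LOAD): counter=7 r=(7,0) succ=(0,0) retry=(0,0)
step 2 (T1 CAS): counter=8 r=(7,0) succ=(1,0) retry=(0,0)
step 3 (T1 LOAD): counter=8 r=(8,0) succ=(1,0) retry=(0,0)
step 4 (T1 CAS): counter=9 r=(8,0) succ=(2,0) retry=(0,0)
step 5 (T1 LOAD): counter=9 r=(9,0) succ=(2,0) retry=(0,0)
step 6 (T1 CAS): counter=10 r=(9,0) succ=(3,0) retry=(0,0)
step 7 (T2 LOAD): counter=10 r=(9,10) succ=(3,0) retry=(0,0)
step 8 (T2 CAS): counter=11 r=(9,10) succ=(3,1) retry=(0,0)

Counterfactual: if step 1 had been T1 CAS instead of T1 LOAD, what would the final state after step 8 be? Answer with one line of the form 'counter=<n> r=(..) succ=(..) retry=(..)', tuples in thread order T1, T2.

counter=10 r=(8,9) succ=(2,1) retry=(2,0)

(re-executing from step 1 with the substitution; state before step 1: counter=7 r=(0,0) succ=(0,0) retry=(0,0))
step 1 (T1 CAS): counter=7 r=(0,0) succ=(0,0) retry=(1,0)
step 2 (T1 CAS): counter=7 r=(0,0) succ=(0,0) retry=(2,0)
step 3 (T1 LOAD): counter=7 r=(7,0) succ=(0,0) retry=(2,0)
step 4 (T1 CAS): counter=8 r=(7,0) succ=(1,0) retry=(2,0)
step 5 (T1 LOAD): counter=8 r=(8,0) succ=(1,0) retry=(2,0)
step 6 (T1 CAS): counter=9 r=(8,0) succ=(2,0) retry=(2,0)
step 7 (T2 LOAD): counter=9 r=(8,9) succ=(2,0) retry=(2,0)
step 8 (T2 CAS): counter=10 r=(8,9) succ=(2,1) retry=(2,0)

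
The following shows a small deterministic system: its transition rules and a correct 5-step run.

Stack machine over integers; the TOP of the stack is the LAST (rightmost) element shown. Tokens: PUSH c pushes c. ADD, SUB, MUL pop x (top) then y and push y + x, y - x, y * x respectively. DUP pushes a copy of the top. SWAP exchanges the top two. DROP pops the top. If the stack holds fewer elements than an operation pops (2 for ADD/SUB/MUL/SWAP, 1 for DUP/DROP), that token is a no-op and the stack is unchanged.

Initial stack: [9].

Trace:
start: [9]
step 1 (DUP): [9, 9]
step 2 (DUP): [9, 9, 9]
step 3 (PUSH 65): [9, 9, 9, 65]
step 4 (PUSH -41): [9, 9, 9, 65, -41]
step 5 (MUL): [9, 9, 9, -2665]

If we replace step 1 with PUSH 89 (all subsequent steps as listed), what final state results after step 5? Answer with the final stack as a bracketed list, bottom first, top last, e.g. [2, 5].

(re-executing from step 1 with the substitution; state before step 1: [9])
step 1 (PUSH 89): [9, 89]
step 2 (DUP): [9, 89, 89]
step 3 (PUSH 65): [9, 89, 89, 65]
step 4 (PUSH -41): [9, 89, 89, 65, -41]
step 5 (MUL): [9, 89, 89, -2665]

[9, 89, 89, -2665]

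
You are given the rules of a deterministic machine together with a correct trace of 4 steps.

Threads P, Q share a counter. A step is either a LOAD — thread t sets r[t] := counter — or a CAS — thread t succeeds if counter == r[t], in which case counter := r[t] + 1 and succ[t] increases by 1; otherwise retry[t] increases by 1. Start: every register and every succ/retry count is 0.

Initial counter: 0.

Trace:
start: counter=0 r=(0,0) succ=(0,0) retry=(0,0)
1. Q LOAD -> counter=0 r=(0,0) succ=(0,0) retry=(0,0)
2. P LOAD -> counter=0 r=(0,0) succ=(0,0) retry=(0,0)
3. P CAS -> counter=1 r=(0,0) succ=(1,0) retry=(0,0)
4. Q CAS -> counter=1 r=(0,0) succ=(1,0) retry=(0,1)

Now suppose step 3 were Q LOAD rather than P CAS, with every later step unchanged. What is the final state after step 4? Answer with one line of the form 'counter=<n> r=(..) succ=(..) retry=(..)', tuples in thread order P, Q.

counter=1 r=(0,0) succ=(0,1) retry=(0,0)

(re-executing from step 3 with the substitution; state before step 3: counter=0 r=(0,0) succ=(0,0) retry=(0,0))
3. Q LOAD -> counter=0 r=(0,0) succ=(0,0) retry=(0,0)
4. Q CAS -> counter=1 r=(0,0) succ=(0,1) retry=(0,0)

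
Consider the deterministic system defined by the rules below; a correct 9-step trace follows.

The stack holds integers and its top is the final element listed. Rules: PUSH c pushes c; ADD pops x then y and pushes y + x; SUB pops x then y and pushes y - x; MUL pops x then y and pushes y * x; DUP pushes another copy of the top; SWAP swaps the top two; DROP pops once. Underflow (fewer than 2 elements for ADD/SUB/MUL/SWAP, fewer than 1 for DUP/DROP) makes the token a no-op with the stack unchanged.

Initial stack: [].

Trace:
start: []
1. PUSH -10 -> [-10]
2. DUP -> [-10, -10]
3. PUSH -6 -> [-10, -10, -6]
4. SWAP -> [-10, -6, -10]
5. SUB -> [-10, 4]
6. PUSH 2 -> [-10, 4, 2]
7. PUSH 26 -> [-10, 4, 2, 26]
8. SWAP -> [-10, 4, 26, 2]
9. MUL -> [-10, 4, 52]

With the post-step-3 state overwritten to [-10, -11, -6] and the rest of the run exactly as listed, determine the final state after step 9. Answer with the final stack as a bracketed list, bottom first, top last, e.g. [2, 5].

[-10, 5, 52]

state after step 3 := [-10, -11, -6]
4. SWAP -> [-10, -6, -11]
5. SUB -> [-10, 5]
6. PUSH 2 -> [-10, 5, 2]
7. PUSH 26 -> [-10, 5, 2, 26]
8. SWAP -> [-10, 5, 26, 2]
9. MUL -> [-10, 5, 52]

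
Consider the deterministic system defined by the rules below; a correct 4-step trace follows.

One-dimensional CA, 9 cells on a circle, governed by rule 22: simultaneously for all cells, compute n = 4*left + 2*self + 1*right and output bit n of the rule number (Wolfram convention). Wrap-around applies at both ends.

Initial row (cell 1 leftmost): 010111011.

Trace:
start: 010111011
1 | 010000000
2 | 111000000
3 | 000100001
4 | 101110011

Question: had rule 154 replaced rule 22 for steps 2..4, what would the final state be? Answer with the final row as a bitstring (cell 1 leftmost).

101010010

(re-executing steps 2..4 under rule 154; state before step 2: 010000000)
2 | 101000000
3 | 000100001
4 | 101010010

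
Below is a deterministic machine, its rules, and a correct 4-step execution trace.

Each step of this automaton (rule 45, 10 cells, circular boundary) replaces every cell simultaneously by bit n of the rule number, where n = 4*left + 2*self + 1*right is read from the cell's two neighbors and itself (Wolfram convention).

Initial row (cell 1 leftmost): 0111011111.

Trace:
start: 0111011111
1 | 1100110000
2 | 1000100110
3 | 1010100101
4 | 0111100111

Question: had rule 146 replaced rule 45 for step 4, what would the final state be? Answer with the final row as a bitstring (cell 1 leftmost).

0000011000

(re-executing step 4 under rule 146; state before step 4: 1010100101)
4 | 0000011000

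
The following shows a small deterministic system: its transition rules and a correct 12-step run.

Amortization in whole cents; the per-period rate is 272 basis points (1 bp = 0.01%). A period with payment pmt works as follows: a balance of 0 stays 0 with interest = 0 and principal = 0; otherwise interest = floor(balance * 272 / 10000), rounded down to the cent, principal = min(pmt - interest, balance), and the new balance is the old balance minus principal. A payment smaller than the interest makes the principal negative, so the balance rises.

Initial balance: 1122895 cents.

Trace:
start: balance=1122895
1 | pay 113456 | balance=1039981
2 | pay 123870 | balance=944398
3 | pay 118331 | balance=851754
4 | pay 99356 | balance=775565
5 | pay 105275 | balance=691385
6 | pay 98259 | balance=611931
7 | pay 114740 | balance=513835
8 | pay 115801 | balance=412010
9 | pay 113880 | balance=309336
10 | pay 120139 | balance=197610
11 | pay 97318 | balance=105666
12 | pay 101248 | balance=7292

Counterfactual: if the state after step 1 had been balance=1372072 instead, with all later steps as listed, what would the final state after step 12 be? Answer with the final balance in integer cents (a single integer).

state after step 1 := balance=1372072
2 | pay 123870 | balance=1285522
3 | pay 118331 | balance=1202157
4 | pay 99356 | balance=1135499
5 | pay 105275 | balance=1061109
6 | pay 98259 | balance=991712
7 | pay 114740 | balance=903946
8 | pay 115801 | balance=812732
9 | pay 113880 | balance=720958
10 | pay 120139 | balance=620429
11 | pay 97318 | balance=539986
12 | pay 101248 | balance=453425

453425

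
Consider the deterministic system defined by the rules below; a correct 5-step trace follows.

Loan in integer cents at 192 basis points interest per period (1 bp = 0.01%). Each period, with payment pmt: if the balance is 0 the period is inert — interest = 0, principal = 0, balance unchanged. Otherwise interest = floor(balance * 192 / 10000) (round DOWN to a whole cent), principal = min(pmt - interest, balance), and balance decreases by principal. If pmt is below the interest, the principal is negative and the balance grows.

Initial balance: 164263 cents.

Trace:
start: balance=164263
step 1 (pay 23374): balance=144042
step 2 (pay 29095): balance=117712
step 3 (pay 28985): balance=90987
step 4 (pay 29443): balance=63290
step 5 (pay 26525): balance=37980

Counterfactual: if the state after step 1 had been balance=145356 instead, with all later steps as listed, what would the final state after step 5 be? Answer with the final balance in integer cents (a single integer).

39397

state after step 1 := balance=145356
step 2 (pay 29095): balance=119051
step 3 (pay 28985): balance=92351
step 4 (pay 29443): balance=64681
step 5 (pay 26525): balance=39397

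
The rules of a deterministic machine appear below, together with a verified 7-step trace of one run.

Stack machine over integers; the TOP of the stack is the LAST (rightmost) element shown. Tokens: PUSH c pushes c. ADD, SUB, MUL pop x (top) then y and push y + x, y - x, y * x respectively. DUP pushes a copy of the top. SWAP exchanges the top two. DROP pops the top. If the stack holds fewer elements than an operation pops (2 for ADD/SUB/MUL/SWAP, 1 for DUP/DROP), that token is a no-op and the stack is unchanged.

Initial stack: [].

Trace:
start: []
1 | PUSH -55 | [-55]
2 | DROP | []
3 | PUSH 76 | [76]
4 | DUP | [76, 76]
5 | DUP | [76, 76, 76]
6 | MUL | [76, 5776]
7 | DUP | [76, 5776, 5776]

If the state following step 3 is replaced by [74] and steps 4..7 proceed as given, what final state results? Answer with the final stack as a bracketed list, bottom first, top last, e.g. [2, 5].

[74, 5476, 5476]

state after step 3 := [74]
4 | DUP | [74, 74]
5 | DUP | [74, 74, 74]
6 | MUL | [74, 5476]
7 | DUP | [74, 5476, 5476]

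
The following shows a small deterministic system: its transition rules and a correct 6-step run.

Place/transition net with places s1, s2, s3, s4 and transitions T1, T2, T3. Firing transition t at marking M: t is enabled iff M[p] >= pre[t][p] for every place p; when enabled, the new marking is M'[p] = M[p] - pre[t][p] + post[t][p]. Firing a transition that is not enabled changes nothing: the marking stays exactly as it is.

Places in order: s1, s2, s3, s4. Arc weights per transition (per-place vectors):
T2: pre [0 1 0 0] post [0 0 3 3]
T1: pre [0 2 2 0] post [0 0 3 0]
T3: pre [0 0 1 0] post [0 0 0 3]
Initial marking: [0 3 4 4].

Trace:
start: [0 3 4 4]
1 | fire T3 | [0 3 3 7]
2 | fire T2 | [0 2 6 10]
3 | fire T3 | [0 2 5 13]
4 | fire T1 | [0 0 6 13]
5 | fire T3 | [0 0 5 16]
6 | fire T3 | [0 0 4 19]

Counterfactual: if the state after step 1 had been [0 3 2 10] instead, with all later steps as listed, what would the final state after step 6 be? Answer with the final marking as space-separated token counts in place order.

0 0 3 22

state after step 1 := [0 3 2 10]
2 | fire T2 | [0 2 5 13]
3 | fire T3 | [0 2 4 16]
4 | fire T1 | [0 0 5 16]
5 | fire T3 | [0 0 4 19]
6 | fire T3 | [0 0 3 22]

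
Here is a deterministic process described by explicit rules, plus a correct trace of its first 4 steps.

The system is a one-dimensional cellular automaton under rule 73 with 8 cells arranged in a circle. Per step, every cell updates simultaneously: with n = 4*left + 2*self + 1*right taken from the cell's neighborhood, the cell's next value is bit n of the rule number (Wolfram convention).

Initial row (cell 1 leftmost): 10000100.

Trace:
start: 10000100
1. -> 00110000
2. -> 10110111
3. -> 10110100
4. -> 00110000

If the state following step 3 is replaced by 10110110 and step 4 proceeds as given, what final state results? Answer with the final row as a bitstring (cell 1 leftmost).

00110110

state after step 3 := 10110110
4. -> 00110110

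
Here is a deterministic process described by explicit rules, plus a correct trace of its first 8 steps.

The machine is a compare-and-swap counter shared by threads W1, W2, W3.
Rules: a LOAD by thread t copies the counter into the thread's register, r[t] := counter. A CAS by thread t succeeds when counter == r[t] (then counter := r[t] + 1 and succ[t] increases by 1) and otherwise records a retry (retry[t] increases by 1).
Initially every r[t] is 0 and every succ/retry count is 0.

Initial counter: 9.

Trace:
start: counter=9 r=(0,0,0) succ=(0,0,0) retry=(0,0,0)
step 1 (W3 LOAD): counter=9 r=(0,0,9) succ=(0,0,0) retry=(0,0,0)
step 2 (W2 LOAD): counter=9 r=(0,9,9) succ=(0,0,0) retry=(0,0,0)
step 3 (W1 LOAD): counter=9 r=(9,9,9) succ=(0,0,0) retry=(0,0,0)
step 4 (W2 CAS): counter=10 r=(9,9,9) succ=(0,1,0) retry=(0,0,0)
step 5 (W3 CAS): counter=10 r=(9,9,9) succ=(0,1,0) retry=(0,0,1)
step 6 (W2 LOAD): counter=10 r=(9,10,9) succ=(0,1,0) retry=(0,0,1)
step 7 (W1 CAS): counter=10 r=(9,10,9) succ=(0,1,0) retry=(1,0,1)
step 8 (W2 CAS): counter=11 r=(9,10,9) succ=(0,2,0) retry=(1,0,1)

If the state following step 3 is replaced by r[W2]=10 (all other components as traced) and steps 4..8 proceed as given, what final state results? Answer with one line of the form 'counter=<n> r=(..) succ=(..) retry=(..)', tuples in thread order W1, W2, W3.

counter=11 r=(9,10,9) succ=(0,1,1) retry=(1,1,0)

state after step 3 := counter=9 r=(9,10,9) succ=(0,0,0) retry=(0,0,0)
step 4 (W2 CAS): counter=9 r=(9,10,9) succ=(0,0,0) retry=(0,1,0)
step 5 (W3 CAS): counter=10 r=(9,10,9) succ=(0,0,1) retry=(0,1,0)
step 6 (W2 LOAD): counter=10 r=(9,10,9) succ=(0,0,1) retry=(0,1,0)
step 7 (W1 CAS): counter=10 r=(9,10,9) succ=(0,0,1) retry=(1,1,0)
step 8 (W2 CAS): counter=11 r=(9,10,9) succ=(0,1,1) retry=(1,1,0)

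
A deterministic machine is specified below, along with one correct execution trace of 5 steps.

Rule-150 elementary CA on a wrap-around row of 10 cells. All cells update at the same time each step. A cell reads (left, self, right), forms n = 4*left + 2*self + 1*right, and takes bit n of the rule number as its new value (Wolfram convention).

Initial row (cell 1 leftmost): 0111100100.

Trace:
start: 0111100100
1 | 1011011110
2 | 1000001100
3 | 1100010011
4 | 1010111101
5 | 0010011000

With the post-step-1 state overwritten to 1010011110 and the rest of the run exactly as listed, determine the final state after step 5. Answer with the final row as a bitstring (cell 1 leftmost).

0011011101

state after step 1 := 1010011110
2 | 1011101100
3 | 1001000011
4 | 0111100101
5 | 0011011101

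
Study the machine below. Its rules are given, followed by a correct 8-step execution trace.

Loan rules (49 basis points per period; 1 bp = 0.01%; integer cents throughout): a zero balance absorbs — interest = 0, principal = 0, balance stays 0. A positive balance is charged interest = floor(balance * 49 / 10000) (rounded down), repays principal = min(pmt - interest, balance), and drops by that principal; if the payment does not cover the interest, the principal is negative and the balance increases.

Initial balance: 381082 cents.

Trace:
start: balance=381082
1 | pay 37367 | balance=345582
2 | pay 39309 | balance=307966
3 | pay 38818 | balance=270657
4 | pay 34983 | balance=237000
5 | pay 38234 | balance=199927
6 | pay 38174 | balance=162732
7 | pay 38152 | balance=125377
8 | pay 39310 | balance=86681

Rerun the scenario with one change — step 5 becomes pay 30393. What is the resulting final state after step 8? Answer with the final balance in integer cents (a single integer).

(re-executing from step 5 with the substitution; state before step 5: balance=237000)
5 | pay 30393 | balance=207768
6 | pay 38174 | balance=170612
7 | pay 38152 | balance=133295
8 | pay 39310 | balance=94638

94638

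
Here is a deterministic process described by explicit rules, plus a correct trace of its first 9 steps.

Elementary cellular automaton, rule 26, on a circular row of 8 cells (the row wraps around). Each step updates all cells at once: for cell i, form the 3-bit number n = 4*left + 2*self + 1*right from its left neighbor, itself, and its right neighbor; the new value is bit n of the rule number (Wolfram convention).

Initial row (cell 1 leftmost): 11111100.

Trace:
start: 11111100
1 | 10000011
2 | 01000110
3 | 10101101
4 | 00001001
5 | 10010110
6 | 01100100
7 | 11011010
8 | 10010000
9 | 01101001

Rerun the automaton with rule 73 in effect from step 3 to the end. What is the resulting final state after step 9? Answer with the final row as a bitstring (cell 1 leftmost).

(re-executing steps 3..9 under rule 73; state before step 3: 01000110)
3 | 00010110
4 | 11000110
5 | 11010110
6 | 11000110
7 | 11010110
8 | 11000110
9 | 11010110

11010110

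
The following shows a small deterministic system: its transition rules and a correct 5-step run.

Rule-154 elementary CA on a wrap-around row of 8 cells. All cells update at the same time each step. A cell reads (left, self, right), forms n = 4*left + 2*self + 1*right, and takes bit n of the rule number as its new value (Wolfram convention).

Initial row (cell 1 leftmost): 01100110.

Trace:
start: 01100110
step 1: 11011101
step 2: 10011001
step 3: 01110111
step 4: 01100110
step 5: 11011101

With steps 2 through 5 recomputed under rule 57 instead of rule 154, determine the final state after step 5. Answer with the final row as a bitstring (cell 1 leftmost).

(re-executing steps 2..5 under rule 57; state before step 2: 11011101)
step 2: 00110011
step 3: 10101010
step 4: 01010101
step 5: 10101010

10101010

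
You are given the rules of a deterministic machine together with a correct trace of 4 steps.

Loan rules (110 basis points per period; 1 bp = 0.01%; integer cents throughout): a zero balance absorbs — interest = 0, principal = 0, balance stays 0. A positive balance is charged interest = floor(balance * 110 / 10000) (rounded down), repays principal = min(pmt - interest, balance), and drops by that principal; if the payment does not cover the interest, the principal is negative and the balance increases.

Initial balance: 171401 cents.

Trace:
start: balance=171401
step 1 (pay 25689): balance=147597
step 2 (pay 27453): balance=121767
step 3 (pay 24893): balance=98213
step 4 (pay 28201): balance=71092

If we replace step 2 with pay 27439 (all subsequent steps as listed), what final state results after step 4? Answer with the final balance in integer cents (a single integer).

71106

(re-executing from step 2 with the substitution; state before step 2: balance=147597)
step 2 (pay 27439): balance=121781
step 3 (pay 24893): balance=98227
step 4 (pay 28201): balance=71106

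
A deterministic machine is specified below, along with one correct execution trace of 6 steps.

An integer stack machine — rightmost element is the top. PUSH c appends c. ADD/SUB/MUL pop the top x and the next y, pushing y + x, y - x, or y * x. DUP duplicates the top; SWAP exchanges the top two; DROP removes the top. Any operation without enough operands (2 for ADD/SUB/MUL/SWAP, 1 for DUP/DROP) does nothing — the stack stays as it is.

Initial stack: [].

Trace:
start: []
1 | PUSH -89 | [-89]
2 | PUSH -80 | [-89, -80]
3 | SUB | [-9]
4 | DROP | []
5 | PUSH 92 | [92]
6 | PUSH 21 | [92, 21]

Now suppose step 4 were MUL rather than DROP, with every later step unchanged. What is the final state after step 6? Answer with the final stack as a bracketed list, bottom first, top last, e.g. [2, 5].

(re-executing from step 4 with the substitution; state before step 4: [-9])
4 | MUL | [-9]
5 | PUSH 92 | [-9, 92]
6 | PUSH 21 | [-9, 92, 21]

[-9, 92, 21]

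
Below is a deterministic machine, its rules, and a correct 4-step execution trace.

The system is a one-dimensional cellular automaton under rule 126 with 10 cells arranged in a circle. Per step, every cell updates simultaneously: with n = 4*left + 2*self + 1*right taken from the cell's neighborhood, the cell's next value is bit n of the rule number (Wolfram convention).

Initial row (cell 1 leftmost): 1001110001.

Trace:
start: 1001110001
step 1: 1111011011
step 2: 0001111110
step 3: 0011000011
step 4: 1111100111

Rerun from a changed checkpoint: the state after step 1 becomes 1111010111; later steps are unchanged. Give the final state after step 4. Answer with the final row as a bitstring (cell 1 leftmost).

state after step 1 := 1111010111
step 2: 0001111100
step 3: 0011000110
step 4: 0111101111

0111101111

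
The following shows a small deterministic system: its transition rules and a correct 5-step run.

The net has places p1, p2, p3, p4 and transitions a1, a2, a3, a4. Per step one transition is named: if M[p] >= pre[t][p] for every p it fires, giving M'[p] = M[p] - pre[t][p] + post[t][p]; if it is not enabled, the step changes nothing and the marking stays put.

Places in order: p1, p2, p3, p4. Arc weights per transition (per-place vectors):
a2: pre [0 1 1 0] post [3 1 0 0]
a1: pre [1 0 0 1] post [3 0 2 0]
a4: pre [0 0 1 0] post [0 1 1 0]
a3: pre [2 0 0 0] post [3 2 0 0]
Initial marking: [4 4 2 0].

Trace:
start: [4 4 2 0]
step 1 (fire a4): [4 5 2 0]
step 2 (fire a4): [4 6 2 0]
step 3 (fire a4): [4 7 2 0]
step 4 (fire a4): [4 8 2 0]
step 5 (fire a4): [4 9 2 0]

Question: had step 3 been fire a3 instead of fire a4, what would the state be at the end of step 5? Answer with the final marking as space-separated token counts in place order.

5 10 2 0

(re-executing from step 3 with the substitution; state before step 3: [4 6 2 0])
step 3 (fire a3): [5 8 2 0]
step 4 (fire a4): [5 9 2 0]
step 5 (fire a4): [5 10 2 0]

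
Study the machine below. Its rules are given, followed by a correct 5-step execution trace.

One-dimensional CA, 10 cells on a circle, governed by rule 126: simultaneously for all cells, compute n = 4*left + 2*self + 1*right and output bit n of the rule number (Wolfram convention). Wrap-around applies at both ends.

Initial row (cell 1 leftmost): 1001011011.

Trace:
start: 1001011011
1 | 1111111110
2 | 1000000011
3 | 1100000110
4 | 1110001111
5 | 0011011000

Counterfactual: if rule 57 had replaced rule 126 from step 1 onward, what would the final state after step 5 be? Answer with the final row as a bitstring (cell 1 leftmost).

(re-executing steps 1..5 under rule 57; state before step 1: 1001011011)
1 | 0100110110
2 | 0010101101
3 | 1001011010
4 | 0100110101
5 | 1010101010

1010101010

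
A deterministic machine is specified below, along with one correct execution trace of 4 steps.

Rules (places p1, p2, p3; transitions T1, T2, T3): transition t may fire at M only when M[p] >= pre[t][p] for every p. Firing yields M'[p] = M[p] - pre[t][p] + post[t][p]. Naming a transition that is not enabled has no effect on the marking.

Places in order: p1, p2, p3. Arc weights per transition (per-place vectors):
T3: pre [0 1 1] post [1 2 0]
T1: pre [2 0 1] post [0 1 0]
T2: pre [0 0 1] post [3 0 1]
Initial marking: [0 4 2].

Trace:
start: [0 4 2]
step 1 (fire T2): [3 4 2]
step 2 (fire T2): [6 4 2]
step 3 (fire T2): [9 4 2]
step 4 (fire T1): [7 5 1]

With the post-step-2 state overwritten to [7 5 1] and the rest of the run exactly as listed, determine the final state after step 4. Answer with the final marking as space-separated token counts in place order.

8 6 0

state after step 2 := [7 5 1]
step 3 (fire T2): [10 5 1]
step 4 (fire T1): [8 6 0]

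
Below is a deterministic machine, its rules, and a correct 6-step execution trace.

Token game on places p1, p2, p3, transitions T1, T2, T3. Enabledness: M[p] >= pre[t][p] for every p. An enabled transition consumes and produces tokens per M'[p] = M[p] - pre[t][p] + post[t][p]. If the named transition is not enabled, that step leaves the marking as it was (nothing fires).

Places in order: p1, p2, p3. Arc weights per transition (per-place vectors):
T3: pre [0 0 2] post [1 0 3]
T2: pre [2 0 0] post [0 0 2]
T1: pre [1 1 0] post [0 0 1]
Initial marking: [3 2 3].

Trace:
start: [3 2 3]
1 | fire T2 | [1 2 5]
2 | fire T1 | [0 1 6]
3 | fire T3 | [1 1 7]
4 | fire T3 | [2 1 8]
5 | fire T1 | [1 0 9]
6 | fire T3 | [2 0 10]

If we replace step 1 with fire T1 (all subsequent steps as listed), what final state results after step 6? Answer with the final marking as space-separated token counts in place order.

(re-executing from step 1 with the substitution; state before step 1: [3 2 3])
1 | fire T1 | [2 1 4]
2 | fire T1 | [1 0 5]
3 | fire T3 | [2 0 6]
4 | fire T3 | [3 0 7]
5 | fire T1 | [3 0 7]
6 | fire T3 | [4 0 8]

4 0 8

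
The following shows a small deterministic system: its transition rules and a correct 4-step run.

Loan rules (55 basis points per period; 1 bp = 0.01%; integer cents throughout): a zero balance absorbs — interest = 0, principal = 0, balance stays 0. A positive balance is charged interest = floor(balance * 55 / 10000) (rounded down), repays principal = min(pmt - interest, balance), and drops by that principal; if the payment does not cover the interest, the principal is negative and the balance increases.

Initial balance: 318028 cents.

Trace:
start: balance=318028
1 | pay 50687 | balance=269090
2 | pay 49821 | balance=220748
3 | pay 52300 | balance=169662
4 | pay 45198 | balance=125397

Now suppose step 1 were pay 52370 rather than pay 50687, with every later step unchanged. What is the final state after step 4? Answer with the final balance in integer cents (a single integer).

123685

(re-executing from step 1 with the substitution; state before step 1: balance=318028)
1 | pay 52370 | balance=267407
2 | pay 49821 | balance=219056
3 | pay 52300 | balance=167960
4 | pay 45198 | balance=123685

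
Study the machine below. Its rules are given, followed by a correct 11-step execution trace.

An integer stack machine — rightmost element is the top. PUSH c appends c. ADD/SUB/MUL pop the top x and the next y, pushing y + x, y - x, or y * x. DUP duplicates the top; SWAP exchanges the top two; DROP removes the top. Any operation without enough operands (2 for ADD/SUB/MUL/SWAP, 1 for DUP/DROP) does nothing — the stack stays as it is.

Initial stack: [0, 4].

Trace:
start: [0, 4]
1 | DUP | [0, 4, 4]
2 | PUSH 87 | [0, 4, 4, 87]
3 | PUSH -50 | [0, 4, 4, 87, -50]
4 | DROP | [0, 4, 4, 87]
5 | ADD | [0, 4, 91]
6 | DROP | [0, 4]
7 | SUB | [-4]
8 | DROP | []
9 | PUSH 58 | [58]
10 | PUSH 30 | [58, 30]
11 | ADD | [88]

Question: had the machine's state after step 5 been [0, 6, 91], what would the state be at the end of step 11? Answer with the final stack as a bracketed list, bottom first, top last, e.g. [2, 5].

state after step 5 := [0, 6, 91]
6 | DROP | [0, 6]
7 | SUB | [-6]
8 | DROP | []
9 | PUSH 58 | [58]
10 | PUSH 30 | [58, 30]
11 | ADD | [88]

[88]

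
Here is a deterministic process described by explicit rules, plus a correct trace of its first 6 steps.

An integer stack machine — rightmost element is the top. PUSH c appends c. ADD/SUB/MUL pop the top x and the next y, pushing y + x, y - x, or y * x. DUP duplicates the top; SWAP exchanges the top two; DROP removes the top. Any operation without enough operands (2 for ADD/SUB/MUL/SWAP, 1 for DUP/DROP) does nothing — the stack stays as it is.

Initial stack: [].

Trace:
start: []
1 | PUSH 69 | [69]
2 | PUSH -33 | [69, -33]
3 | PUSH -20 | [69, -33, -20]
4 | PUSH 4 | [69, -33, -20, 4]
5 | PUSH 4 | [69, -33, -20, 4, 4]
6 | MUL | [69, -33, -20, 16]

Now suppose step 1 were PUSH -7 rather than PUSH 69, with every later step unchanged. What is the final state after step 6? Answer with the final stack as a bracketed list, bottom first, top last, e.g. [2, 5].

(re-executing from step 1 with the substitution; state before step 1: [])
1 | PUSH -7 | [-7]
2 | PUSH -33 | [-7, -33]
3 | PUSH -20 | [-7, -33, -20]
4 | PUSH 4 | [-7, -33, -20, 4]
5 | PUSH 4 | [-7, -33, -20, 4, 4]
6 | MUL | [-7, -33, -20, 16]

[-7, -33, -20, 16]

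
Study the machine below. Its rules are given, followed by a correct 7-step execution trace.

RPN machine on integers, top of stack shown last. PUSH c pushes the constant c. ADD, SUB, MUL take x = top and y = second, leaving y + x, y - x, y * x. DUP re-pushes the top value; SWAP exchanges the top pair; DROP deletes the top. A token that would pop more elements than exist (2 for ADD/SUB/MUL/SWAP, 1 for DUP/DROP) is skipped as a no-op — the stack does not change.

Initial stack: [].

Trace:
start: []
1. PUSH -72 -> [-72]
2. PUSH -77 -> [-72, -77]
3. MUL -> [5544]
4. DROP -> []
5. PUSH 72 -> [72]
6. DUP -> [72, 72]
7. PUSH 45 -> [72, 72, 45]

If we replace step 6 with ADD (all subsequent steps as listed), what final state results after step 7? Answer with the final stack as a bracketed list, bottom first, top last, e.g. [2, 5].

[72, 45]

(re-executing from step 6 with the substitution; state before step 6: [72])
6. ADD -> [72]
7. PUSH 45 -> [72, 45]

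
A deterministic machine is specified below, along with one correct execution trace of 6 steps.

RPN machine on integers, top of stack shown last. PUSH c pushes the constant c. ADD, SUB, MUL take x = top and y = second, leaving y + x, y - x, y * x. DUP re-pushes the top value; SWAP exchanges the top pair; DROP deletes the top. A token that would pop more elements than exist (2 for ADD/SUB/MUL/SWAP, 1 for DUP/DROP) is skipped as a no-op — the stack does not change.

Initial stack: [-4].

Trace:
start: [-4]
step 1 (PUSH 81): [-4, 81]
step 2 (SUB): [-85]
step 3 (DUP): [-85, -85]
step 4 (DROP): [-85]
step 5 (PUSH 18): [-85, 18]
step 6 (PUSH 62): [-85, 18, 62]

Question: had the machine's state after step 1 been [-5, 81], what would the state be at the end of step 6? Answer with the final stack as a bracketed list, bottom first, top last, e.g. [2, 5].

state after step 1 := [-5, 81]
step 2 (SUB): [-86]
step 3 (DUP): [-86, -86]
step 4 (DROP): [-86]
step 5 (PUSH 18): [-86, 18]
step 6 (PUSH 62): [-86, 18, 62]

[-86, 18, 62]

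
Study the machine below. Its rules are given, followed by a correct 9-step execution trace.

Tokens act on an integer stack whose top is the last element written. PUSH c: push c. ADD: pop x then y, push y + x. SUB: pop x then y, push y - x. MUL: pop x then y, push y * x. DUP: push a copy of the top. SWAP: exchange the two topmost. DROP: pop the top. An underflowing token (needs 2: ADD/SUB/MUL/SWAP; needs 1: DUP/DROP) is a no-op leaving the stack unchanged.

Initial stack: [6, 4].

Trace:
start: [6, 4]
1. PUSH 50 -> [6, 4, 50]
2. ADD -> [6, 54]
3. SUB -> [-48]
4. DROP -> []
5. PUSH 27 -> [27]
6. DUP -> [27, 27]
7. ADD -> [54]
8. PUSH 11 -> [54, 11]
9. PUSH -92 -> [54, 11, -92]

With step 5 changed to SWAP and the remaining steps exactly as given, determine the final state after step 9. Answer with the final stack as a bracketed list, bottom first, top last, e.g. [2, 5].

[11, -92]

(re-executing from step 5 with the substitution; state before step 5: [])
5. SWAP -> []
6. DUP -> []
7. ADD -> []
8. PUSH 11 -> [11]
9. PUSH -92 -> [11, -92]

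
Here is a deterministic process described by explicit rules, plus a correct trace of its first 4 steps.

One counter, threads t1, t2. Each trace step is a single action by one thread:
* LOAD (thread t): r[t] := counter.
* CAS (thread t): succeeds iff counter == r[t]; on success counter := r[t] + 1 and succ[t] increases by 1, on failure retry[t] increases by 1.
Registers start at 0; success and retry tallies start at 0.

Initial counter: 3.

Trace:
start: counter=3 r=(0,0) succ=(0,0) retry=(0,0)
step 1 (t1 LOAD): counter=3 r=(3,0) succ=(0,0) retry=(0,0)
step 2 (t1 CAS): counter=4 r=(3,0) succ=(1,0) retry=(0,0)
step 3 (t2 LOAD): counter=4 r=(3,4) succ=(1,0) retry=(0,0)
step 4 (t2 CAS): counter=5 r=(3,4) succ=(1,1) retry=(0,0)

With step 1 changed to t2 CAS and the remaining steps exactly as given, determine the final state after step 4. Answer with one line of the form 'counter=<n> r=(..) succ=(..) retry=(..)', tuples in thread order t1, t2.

(re-executing from step 1 with the substitution; state before step 1: counter=3 r=(0,0) succ=(0,0) retry=(0,0))
step 1 (t2 CAS): counter=3 r=(0,0) succ=(0,0) retry=(0,1)
step 2 (t1 CAS): counter=3 r=(0,0) succ=(0,0) retry=(1,1)
step 3 (t2 LOAD): counter=3 r=(0,3) succ=(0,0) retry=(1,1)
step 4 (t2 CAS): counter=4 r=(0,3) succ=(0,1) retry=(1,1)

counter=4 r=(0,3) succ=(0,1) retry=(1,1)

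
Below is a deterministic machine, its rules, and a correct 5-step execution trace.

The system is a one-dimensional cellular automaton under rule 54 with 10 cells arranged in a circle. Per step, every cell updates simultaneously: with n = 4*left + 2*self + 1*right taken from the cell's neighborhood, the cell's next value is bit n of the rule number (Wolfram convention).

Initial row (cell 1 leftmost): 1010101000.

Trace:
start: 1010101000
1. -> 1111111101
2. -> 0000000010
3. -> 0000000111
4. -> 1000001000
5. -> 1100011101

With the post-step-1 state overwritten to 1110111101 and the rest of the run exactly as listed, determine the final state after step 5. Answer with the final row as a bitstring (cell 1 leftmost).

0010100101

state after step 1 := 1110111101
2. -> 0001000010
3. -> 0011100111
4. -> 1100011000
5. -> 0010100101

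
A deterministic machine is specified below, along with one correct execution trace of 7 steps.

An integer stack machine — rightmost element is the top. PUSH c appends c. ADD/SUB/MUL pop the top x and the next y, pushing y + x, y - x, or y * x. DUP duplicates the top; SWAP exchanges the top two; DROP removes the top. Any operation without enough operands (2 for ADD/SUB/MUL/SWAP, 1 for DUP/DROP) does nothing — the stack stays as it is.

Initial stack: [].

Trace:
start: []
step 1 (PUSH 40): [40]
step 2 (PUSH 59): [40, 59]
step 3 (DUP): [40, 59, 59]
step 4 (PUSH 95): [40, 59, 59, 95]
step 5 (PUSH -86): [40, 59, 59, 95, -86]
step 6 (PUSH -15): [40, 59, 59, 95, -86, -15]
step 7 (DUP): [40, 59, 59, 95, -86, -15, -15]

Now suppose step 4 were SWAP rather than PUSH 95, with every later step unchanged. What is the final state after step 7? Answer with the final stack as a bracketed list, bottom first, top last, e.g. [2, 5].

(re-executing from step 4 with the substitution; state before step 4: [40, 59, 59])
step 4 (SWAP): [40, 59, 59]
step 5 (PUSH -86): [40, 59, 59, -86]
step 6 (PUSH -15): [40, 59, 59, -86, -15]
step 7 (DUP): [40, 59, 59, -86, -15, -15]

[40, 59, 59, -86, -15, -15]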